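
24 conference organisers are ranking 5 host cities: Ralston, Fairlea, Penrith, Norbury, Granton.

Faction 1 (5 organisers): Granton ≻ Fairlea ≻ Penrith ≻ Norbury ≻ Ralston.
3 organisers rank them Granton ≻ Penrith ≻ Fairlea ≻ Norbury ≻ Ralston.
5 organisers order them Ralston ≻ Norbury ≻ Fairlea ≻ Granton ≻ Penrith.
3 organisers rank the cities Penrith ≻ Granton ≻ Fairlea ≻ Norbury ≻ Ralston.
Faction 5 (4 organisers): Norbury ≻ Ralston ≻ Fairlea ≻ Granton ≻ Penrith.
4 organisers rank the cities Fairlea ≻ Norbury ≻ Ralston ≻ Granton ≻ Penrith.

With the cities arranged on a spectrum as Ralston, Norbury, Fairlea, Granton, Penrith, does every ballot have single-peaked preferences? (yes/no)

Axis positions: Ralston=1, Norbury=2, Fairlea=3, Granton=4, Penrith=5.
Faction 1 (peak Granton at position 4): ranking walks positions 4-3-5-2-1, expanding outward from the peak — single-peaked.
Faction 2 (peak Granton at position 4): ranking walks positions 4-5-3-2-1, expanding outward from the peak — single-peaked.
Faction 3 (peak Ralston at position 1): ranking walks positions 1-2-3-4-5, expanding outward from the peak — single-peaked.
Faction 4 (peak Penrith at position 5): ranking walks positions 5-4-3-2-1, expanding outward from the peak — single-peaked.
Faction 5 (peak Norbury at position 2): ranking walks positions 2-1-3-4-5, expanding outward from the peak — single-peaked.
Faction 6 (peak Fairlea at position 3): ranking walks positions 3-2-1-4-5, expanding outward from the peak — single-peaked.
Every ranking is single-peaked on this axis.

yes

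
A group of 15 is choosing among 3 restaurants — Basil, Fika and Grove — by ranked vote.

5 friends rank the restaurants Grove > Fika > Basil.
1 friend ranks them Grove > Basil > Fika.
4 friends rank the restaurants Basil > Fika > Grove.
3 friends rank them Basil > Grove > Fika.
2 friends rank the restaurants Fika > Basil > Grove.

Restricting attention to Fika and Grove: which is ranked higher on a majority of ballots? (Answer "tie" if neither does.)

Grove

Ballots ranking Fika above Grove: 4 + 2 = 6.
Ballots ranking Grove above Fika: 15 − 6 = 9.
Grove wins the head-to-head 9–6.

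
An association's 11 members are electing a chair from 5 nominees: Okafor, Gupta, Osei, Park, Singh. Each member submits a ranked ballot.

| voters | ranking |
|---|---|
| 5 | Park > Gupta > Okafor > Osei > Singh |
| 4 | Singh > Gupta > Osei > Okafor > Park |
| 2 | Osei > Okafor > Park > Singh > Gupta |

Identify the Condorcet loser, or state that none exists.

Head-to-head results (11 voters):
Okafor vs Gupta: Gupta wins 9–2.
Okafor vs Osei: Okafor is ranked higher on 5 ballots, Osei on 6. Osei wins 6–5.
Okafor–Park: Okafor 6–5.
Okafor vs Singh: Okafor, 7–4.
Gupta vs Osei: 5+4 = 9 for Gupta, 2 for Osei — Gupta by 9–2.
Gupta vs Park: 4 for Gupta, 7 for Park — Park by 7–4.
Gupta–Singh: Singh 6–5.
Osei vs Park: Osei wins 6–5.
Osei vs Singh: Osei, 7–4.
Park vs Singh: Park, 7–4.
Every candidate wins at least one matchup (Okafor beats Park; Gupta beats Okafor; Osei beats Okafor; Park beats Gupta; Singh beats Gupta), so there is no Condorcet loser.

none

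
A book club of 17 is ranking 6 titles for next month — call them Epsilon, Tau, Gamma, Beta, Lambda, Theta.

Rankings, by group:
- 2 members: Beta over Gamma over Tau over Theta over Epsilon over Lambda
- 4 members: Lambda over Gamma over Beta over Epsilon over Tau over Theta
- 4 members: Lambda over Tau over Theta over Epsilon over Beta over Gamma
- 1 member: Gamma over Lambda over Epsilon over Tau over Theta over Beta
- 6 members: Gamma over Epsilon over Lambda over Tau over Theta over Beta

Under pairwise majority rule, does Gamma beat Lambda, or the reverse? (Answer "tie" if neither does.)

Gamma

Ballots ranking Gamma above Lambda: 2 + 1 + 6 = 9.
Ballots ranking Lambda above Gamma: 17 − 9 = 8.
Gamma wins the head-to-head 9–8.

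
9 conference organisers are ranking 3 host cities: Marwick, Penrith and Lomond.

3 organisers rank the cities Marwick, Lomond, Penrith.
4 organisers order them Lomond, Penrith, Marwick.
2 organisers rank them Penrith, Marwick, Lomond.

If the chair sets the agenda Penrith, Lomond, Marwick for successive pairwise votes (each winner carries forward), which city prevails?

Round 1: Penrith vs Lomond — 2–7, Lomond advances.
Round 2: Lomond vs Marwick — 4–5, Marwick advances.
The agenda winner is Marwick.

Marwick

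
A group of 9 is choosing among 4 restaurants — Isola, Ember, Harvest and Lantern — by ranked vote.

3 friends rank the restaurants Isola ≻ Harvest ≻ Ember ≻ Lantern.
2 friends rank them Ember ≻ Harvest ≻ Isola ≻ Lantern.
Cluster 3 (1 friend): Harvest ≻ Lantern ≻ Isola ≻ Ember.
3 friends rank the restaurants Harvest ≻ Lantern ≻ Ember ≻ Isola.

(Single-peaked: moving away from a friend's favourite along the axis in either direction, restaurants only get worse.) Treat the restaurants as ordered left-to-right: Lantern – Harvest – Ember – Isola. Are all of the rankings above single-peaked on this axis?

Axis positions: Lantern=1, Harvest=2, Ember=3, Isola=4.
Cluster 1: ranking walks positions 4-2-3-1; Harvest is ranked above Ember even though Ember lies between Harvest and the peak Isola on the axis — preferences dip and rise again. Not single-peaked.
Cluster 2 (peak Ember at position 3): ranking walks positions 3-2-4-1, expanding outward from the peak — single-peaked.
Cluster 3: ranking walks positions 2-1-4-3; Isola is ranked above Ember even though Ember lies between Isola and the peak Harvest on the axis — preferences dip and rise again. Not single-peaked.
Cluster 4 (peak Harvest at position 2): ranking walks positions 2-1-3-4, expanding outward from the peak — single-peaked.
Cluster 1 violates single-peakedness, so the profile is not single-peaked on this axis.

no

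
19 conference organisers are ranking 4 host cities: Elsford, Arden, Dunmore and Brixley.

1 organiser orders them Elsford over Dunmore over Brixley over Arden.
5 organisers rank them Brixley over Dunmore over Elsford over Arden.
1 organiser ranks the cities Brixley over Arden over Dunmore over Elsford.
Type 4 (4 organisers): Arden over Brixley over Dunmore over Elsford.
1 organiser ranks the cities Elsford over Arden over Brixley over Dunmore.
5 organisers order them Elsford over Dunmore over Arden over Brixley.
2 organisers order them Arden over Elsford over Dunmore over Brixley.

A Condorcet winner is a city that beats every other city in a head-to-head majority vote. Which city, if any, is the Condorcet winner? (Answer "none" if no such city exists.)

none

Head-to-head results (19 organisers):
Elsford vs Arden: Elsford preferred on 1+5+1+5 = 12 ballots; Elsford wins 12–7.
Elsford–Dunmore: Dunmore 10–9.
Elsford vs Brixley: 9 to 10, Brixley.
Arden vs Dunmore: Dunmore wins 11–8.
Arden vs Brixley: 4+1+5+2 = 12 for Arden, 7 for Brixley — Arden by 12–7.
Dunmore–Brixley: Brixley 11–8.
Each city drops at least one matchup (Elsford loses to Dunmore; Arden loses to Elsford; Dunmore loses to Brixley; Brixley loses to Arden); the cycle Elsford > Arden > Brixley > Elsford rules out a Condorcet winner.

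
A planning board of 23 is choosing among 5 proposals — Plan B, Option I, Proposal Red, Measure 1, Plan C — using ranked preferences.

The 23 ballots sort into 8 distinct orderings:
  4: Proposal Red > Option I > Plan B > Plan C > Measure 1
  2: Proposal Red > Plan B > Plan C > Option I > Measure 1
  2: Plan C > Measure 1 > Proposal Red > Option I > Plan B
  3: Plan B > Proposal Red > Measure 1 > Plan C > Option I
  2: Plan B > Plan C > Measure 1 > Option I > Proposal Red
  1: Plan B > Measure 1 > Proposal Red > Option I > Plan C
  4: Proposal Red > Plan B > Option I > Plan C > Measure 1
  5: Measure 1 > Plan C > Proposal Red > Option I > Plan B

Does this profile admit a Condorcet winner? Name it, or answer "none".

Proposal Red

Head-to-head results (23 council members):
Plan B vs Option I: Plan B is ranked higher on 2+3+2+1+4 = 12 ballots, Option I on 11. Plan B wins 12–11.
Plan B vs Proposal Red: Plan B is ranked higher on 3+2+1 = 6 ballots, Proposal Red on 17. Proposal Red wins 17–6.
Plan B vs Measure 1: 4+2+3+2+1+4 = 16 for Plan B, 7 for Measure 1 — Plan B by 16–7.
Plan B vs Plan C: Plan B preferred on 4+2+3+2+1+4 = 16 ballots; Plan B wins 16–7.
Option I–Proposal Red: Proposal Red 21–2.
Option I vs Measure 1: Option I preferred on 4+2+4 = 10 ballots; Measure 1 wins 13–10.
Option I vs Plan C: 9 to 14, Plan C.
Proposal Red–Measure 1: Proposal Red 13–10.
Proposal Red vs Plan C: 4+2+3+1+4 = 14 for Proposal Red, 9 for Plan C — Proposal Red by 14–9.
Measure 1 vs Plan C: 9 to 14, Plan C.
Proposal Red wins every pairwise contest, so Proposal Red is the Condorcet winner.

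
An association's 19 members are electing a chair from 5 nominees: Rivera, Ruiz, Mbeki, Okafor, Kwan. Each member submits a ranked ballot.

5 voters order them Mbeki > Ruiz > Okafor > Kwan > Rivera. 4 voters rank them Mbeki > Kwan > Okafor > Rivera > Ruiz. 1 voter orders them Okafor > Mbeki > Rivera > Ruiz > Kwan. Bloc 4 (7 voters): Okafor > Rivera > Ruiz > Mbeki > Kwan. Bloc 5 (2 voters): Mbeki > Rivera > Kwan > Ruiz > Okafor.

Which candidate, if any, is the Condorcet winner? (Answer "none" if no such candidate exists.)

Check each pair by majority over 19 ballots:
Rivera vs Ruiz: Rivera, 14–5.
Rivera vs Mbeki: Mbeki, 12–7.
Rivera vs Okafor: Okafor wins 17–2.
Rivera–Kwan: Rivera 10–9.
Ruiz vs Mbeki: 7 to 12, Mbeki.
Ruiz vs Okafor: 7 to 12, Okafor.
Ruiz vs Kwan: Ruiz is ranked higher on 5+1+7 = 13 ballots, Kwan on 6. Ruiz wins 13–6.
Mbeki vs Okafor: Mbeki, 11–8.
Mbeki vs Kwan: Mbeki, 19–0.
Okafor vs Kwan: Okafor, 13–6.
Mbeki beats each of Rivera, Ruiz, Okafor, Kwan — Mbeki is the Condorcet winner.

Mbeki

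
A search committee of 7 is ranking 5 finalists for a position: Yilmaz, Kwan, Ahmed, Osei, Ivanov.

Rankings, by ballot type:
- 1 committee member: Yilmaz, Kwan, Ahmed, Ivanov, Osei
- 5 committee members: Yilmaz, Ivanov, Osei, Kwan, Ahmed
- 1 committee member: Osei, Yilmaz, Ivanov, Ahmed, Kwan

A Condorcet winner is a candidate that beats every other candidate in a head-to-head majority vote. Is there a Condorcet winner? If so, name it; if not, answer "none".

Pairwise majorities:
Yilmaz vs Kwan: Yilmaz, 7–0.
Yilmaz vs Ahmed: 7 to 0, Yilmaz.
Yilmaz vs Osei: Yilmaz, 6–1.
Yilmaz–Ivanov: Yilmaz 7–0.
Kwan vs Ahmed: 6 to 1, Kwan.
Kwan vs Osei: 1 to 6, Osei.
Kwan vs Ivanov: Ivanov, 6–1.
Ahmed vs Osei: Osei wins 6–1.
Ahmed vs Ivanov: 1 to 6, Ivanov.
Osei vs Ivanov: Ivanov wins 6–1.
Only Yilmaz has no losses; Yilmaz is the Condorcet winner.

Yilmaz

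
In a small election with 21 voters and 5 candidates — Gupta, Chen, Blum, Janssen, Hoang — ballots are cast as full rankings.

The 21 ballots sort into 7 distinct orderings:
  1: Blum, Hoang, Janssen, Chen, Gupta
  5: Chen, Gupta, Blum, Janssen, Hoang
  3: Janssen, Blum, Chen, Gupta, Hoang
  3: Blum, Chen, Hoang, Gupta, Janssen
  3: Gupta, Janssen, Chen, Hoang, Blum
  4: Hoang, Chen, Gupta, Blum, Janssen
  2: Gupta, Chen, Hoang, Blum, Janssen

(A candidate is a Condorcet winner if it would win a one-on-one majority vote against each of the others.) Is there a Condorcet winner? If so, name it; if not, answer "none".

Chen

Pairwise majorities:
Gupta vs Chen: 3+2 = 5 for Gupta, 16 for Chen — Chen by 16–5.
Gupta vs Blum: Gupta, 14–7.
Gupta vs Janssen: Gupta is ranked higher on 5+3+3+4+2 = 17 ballots, Janssen on 4. Gupta wins 17–4.
Gupta–Hoang: Gupta 13–8.
Chen–Blum: Chen 14–7.
Chen vs Janssen: Chen, 14–7.
Chen vs Hoang: 16 to 5, Chen.
Blum–Janssen: Blum 15–6.
Blum vs Hoang: 12 to 9, Blum.
Janssen vs Hoang: Janssen, 11–10.
Chen defeats every rival head-to-head and is the Condorcet winner.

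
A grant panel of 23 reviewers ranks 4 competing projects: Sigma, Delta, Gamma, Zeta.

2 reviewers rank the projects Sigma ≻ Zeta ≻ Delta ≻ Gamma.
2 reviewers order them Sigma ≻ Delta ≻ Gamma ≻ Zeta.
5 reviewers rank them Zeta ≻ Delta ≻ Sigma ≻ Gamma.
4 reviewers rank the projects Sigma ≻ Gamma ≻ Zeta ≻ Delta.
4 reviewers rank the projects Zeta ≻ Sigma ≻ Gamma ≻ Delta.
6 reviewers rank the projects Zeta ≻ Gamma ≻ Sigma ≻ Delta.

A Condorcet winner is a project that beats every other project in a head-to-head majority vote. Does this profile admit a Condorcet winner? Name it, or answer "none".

Head-to-head results (23 reviewers):
Sigma vs Delta: Sigma, 18–5.
Sigma–Gamma: Sigma 17–6.
Sigma–Zeta: Zeta 15–8.
Delta vs Gamma: Gamma wins 14–9.
Delta–Zeta: Zeta 21–2.
Gamma–Zeta: Zeta 17–6.
Only Zeta has no losses; Zeta is the Condorcet winner.

Zeta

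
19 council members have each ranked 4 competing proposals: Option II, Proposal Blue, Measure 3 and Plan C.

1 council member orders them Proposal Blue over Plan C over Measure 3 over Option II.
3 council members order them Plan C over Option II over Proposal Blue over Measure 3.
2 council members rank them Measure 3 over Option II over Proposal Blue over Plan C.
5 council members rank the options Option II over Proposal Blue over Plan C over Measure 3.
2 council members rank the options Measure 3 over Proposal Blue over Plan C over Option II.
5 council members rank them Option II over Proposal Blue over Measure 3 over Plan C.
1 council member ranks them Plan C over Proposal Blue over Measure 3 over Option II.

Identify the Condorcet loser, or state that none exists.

Measure 3

Pairwise majorities:
Option II vs Proposal Blue: Option II wins 15–4.
Option II vs Measure 3: Option II, 13–6.
Option II vs Plan C: Option II wins 12–7.
Proposal Blue vs Measure 3: Proposal Blue is ranked higher on 1+3+5+5+1 = 15 ballots, Measure 3 on 4. Proposal Blue wins 15–4.
Proposal Blue vs Plan C: Proposal Blue, 15–4.
Measure 3 vs Plan C: Measure 3 is ranked higher on 2+2+5 = 9 ballots, Plan C on 10. Plan C wins 10–9.
Measure 3 loses to every other option — it is the Condorcet loser.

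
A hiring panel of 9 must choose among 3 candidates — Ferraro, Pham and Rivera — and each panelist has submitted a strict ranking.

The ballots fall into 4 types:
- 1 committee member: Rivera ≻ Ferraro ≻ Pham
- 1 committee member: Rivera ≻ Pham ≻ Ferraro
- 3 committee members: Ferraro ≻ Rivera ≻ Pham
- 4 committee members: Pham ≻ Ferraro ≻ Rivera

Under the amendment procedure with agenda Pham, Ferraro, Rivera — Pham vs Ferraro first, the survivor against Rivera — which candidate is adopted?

Rivera

Round 1: Pham vs Ferraro — 5–4, Pham advances.
Round 2: Pham vs Rivera — 4–5, Rivera advances.
Rivera survives the agenda.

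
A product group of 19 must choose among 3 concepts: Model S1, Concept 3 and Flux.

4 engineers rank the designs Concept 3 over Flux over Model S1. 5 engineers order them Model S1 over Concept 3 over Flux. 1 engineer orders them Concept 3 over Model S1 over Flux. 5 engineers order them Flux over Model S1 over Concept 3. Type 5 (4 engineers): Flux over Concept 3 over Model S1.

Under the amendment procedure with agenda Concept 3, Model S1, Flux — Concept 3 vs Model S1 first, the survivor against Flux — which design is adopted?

Round 1: Concept 3 vs Model S1 — 9–10, Model S1 advances.
Round 2: Model S1 vs Flux — 6–13, Flux advances.
The agenda winner is Flux.

Flux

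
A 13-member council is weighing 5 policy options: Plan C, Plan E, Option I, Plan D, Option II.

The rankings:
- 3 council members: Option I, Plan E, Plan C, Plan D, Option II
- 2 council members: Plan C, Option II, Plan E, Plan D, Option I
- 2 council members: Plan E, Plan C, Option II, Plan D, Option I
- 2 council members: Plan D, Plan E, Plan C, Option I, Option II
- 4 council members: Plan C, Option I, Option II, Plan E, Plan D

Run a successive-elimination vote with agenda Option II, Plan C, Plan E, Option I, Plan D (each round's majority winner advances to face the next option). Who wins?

Round 1: Option II vs Plan C — 0–13, Plan C advances.
Round 2: Plan C vs Plan E — 6–7, Plan E advances.
Round 3: Plan E vs Option I — 6–7, Option I advances.
Round 4: Option I vs Plan D — 7–6, Option I advances.
Option I survives the agenda.

Option I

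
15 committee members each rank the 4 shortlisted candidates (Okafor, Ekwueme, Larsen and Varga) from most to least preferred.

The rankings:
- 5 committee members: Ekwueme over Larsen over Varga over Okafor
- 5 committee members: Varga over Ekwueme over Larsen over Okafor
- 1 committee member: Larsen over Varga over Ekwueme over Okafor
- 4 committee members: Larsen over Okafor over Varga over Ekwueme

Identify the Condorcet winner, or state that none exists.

none

Pairwise majorities:
Okafor vs Ekwueme: Ekwueme, 11–4.
Okafor vs Larsen: Larsen wins 15–0.
Okafor vs Varga: Varga, 11–4.
Ekwueme vs Larsen: Ekwueme wins 10–5.
Ekwueme–Varga: Varga 10–5.
Larsen–Varga: Larsen 10–5.
Every candidate loses at least once (Okafor loses to Ekwueme; Ekwueme loses to Varga; Larsen loses to Ekwueme; Varga loses to Larsen). The majority relation contains the cycle Ekwueme beats Larsen beats Varga beats Ekwueme, so there is no Condorcet winner.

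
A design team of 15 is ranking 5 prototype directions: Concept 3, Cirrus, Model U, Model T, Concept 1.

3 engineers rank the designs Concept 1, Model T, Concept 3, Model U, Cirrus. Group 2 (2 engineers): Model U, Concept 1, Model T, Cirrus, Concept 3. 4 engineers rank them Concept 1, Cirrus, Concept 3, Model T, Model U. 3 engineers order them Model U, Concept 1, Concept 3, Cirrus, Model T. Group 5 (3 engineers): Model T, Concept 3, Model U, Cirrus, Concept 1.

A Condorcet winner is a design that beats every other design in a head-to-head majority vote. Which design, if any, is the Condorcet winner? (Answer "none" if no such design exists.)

Check each pair by majority over 15 ballots:
Concept 3 vs Cirrus: Concept 3 wins 9–6.
Concept 3 vs Model U: 10 to 5, Concept 3.
Concept 3 vs Model T: 7 to 8, Model T.
Concept 3 vs Concept 1: Concept 1 wins 12–3.
Cirrus vs Model U: 4 to 11, Model U.
Cirrus vs Model T: 4+3 = 7 for Cirrus, 8 for Model T — Model T by 8–7.
Cirrus vs Concept 1: 3 to 12, Concept 1.
Model U vs Model T: Model T wins 10–5.
Model U vs Concept 1: Model U, 8–7.
Model T vs Concept 1: 3 for Model T, 12 for Concept 1 — Concept 1 by 12–3.
Each design drops at least one matchup (Concept 3 loses to Model T; Cirrus loses to Concept 3; Model U loses to Concept 3; Model T loses to Concept 1; Concept 1 loses to Model U); the cycle Concept 3 > Model U > Concept 1 > Concept 3 rules out a Condorcet winner.

none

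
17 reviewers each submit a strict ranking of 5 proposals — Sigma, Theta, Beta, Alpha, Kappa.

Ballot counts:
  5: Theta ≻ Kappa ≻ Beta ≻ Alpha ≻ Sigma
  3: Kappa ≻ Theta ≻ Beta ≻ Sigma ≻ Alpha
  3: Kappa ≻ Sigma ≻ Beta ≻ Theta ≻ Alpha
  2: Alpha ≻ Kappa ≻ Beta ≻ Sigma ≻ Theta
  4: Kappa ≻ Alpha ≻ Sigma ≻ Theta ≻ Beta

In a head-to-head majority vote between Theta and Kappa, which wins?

Ballots ranking Theta above Kappa: 5.
Ballots ranking Kappa above Theta: 17 − 5 = 12.
Kappa wins the head-to-head 12–5.

Kappa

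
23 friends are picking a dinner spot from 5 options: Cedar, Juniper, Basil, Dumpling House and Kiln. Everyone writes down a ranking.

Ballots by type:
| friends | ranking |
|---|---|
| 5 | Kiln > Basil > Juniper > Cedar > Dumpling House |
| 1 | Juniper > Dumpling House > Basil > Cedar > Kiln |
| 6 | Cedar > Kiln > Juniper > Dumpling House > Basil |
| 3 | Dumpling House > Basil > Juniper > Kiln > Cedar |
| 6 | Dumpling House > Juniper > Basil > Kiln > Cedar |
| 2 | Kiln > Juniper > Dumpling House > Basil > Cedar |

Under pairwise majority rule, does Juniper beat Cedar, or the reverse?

Ballots ranking Juniper above Cedar: 5 + 1 + 3 + 6 + 2 = 17.
Ballots ranking Cedar above Juniper: 23 − 17 = 6.
Juniper wins the head-to-head 17–6.

Juniper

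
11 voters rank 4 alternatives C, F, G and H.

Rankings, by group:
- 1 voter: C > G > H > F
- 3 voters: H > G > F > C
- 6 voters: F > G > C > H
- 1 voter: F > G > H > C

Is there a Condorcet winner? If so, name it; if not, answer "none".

Head-to-head results (11 voters):
C vs F: C preferred on 1 ballot; F wins 10–1.
C vs G: G, 10–1.
C–H: C 7–4.
F–G: F 7–4.
F vs H: F, 7–4.
G vs H: G preferred on 1+6+1 = 8 ballots; G wins 8–3.
F defeats every rival head-to-head and is the Condorcet winner.

F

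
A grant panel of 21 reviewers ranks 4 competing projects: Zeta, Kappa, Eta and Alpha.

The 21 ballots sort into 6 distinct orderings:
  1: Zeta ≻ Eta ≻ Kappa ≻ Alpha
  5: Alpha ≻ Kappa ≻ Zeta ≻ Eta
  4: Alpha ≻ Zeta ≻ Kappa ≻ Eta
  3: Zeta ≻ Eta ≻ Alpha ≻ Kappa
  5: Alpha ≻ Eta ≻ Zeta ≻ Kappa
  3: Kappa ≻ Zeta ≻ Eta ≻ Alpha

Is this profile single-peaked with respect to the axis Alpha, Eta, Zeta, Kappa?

no

Axis positions: Alpha=1, Eta=2, Zeta=3, Kappa=4.
Group 1 (peak Zeta at position 3): ranking walks positions 3-2-4-1, expanding outward from the peak — single-peaked.
Group 2: ranking walks positions 1-4-3-2; Kappa is ranked above Eta even though Eta lies between Kappa and the peak Alpha on the axis — preferences dip and rise again. Not single-peaked.
Group 3: ranking walks positions 1-3-4-2; Zeta is ranked above Eta even though Eta lies between Zeta and the peak Alpha on the axis — preferences dip and rise again. Not single-peaked.
Group 4 (peak Zeta at position 3): ranking walks positions 3-2-1-4, expanding outward from the peak — single-peaked.
Group 5 (peak Alpha at position 1): ranking walks positions 1-2-3-4, expanding outward from the peak — single-peaked.
Group 6 (peak Kappa at position 4): ranking walks positions 4-3-2-1, expanding outward from the peak — single-peaked.
Group 2 violates single-peakedness, so the profile is not single-peaked on this axis.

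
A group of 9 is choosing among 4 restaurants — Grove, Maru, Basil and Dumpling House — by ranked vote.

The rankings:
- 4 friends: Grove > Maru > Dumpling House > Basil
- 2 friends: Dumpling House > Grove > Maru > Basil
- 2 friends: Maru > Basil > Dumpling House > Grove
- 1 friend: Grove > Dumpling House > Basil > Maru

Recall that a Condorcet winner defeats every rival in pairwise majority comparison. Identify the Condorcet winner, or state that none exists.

Grove

Check each pair by majority over 9 ballots:
Grove vs Maru: Grove preferred on 4+2+1 = 7 ballots; Grove wins 7–2.
Grove vs Basil: 4+2+1 = 7 for Grove, 2 for Basil — Grove by 7–2.
Grove vs Dumpling House: 5 to 4, Grove.
Maru vs Basil: Maru preferred on 4+2+2 = 8 ballots; Maru wins 8–1.
Maru vs Dumpling House: 6 to 3, Maru.
Basil vs Dumpling House: Basil is ranked higher on 2 ballots, Dumpling House on 7. Dumpling House wins 7–2.
Grove wins every pairwise contest, so Grove is the Condorcet winner.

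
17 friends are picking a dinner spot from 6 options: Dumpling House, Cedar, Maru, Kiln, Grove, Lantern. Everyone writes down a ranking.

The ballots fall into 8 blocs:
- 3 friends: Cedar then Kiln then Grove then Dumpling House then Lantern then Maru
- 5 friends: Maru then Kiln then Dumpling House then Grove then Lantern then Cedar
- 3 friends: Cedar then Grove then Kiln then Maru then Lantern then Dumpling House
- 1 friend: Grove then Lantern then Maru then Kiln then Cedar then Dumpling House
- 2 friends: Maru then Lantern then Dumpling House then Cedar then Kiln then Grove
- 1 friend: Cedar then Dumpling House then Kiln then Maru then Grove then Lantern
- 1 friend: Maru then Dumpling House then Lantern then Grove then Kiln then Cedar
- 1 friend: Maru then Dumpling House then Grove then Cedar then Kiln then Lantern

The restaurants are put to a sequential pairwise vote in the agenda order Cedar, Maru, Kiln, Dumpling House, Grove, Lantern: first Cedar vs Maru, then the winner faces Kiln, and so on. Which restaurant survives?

Round 1: Cedar vs Maru — 7–10, Maru advances.
Round 2: Maru vs Kiln — 10–7, Maru advances.
Round 3: Maru vs Dumpling House — 13–4, Maru advances.
Round 4: Maru vs Grove — 10–7, Maru advances.
Round 5: Maru vs Lantern — 13–4, Maru advances.
The agenda winner is Maru.

Maru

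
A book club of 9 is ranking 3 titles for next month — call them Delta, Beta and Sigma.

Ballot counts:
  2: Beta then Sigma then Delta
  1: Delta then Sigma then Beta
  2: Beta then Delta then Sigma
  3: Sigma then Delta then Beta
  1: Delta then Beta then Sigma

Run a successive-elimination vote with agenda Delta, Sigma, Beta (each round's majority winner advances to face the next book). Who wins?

Beta

Round 1: Delta vs Sigma — 4–5, Sigma advances.
Round 2: Sigma vs Beta — 4–5, Beta advances.
The agenda winner is Beta.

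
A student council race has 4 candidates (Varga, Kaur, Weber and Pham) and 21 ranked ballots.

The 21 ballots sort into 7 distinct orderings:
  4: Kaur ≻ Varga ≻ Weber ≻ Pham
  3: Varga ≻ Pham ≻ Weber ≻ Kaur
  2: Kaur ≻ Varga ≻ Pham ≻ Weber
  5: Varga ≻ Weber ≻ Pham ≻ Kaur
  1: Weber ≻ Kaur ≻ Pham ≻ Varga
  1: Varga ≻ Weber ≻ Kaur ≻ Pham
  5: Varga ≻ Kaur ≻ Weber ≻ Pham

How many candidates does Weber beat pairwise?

Weber against each rival (21 voters):
Weber vs Varga: 1 to 20, Varga.
Weber–Kaur: Kaur 11–10.
Weber vs Pham: 16 to 5, Weber.
Weber beats Pham; loses to Varga, Kaur — 1 pairwise win.

1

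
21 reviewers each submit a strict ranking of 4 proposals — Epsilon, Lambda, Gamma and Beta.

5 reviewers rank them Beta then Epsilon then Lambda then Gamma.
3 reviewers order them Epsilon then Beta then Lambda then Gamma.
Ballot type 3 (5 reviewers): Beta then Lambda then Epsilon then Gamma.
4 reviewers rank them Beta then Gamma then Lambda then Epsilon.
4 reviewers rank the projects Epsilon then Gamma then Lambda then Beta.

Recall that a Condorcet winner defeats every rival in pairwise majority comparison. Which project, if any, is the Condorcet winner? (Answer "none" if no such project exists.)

Beta

Pairwise majorities:
Epsilon–Lambda: Epsilon 12–9.
Epsilon–Gamma: Epsilon 17–4.
Epsilon vs Beta: Beta, 14–7.
Lambda vs Gamma: Lambda wins 13–8.
Lambda vs Beta: Beta wins 17–4.
Gamma vs Beta: Beta, 17–4.
Only Beta has no losses; Beta is the Condorcet winner.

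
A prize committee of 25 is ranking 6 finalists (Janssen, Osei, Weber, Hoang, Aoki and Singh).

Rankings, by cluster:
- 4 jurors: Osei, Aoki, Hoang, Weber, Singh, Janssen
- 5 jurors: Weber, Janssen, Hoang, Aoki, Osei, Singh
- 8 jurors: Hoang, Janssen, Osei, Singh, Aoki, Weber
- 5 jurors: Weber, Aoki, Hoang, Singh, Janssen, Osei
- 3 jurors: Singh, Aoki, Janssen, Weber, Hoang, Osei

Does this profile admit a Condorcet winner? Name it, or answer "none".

Check each pair by majority over 25 ballots:
Janssen–Osei: Janssen 21–4.
Janssen–Weber: Weber 14–11.
Janssen–Hoang: Hoang 17–8.
Janssen–Aoki: Janssen 13–12.
Janssen vs Singh: Janssen, 13–12.
Osei vs Weber: Weber, 13–12.
Osei vs Hoang: Hoang wins 21–4.
Osei–Aoki: Aoki 13–12.
Osei vs Singh: Osei, 17–8.
Weber vs Hoang: Weber wins 13–12.
Weber vs Aoki: Aoki, 15–10.
Weber vs Singh: Weber, 14–11.
Hoang vs Aoki: Hoang wins 13–12.
Hoang–Singh: Hoang 22–3.
Aoki vs Singh: Aoki, 14–11.
Each nominee drops at least one matchup (Janssen loses to Weber; Osei loses to Janssen; Weber loses to Aoki; Hoang loses to Weber; Aoki loses to Janssen; Singh loses to Janssen); the cycle Janssen > Aoki > Weber > Janssen rules out a Condorcet winner.

none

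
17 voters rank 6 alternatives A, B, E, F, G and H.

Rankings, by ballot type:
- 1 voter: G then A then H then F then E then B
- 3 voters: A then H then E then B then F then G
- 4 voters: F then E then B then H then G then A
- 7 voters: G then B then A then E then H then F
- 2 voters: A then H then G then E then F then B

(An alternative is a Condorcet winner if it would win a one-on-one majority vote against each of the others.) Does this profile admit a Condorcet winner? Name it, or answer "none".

Head-to-head results (17 voters):
A vs B: B wins 11–6.
A vs E: A wins 13–4.
A–F: A 13–4.
A vs G: G wins 12–5.
A vs H: A wins 13–4.
B vs E: E wins 10–7.
B–F: B 10–7.
B vs G: G, 10–7.
B vs H: B wins 11–6.
E vs F: E wins 12–5.
E–G: G 10–7.
E vs H: E, 11–6.
F–G: G 10–7.
F vs H: H, 13–4.
G vs H: H, 9–8.
Each alternative drops at least one matchup (A loses to B; B loses to E; E loses to A; F loses to A; G loses to H; H loses to A); the cycle A > E > B > A rules out a Condorcet winner.

none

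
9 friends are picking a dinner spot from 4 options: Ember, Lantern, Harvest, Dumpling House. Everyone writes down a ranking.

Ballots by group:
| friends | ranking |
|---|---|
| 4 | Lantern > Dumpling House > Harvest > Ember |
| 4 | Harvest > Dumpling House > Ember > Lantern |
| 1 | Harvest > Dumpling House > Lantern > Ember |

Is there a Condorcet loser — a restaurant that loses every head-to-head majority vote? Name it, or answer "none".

Ember

Pairwise majorities:
Ember vs Lantern: 4 to 5, Lantern.
Ember vs Harvest: Ember preferred on 0 ballots; Harvest wins 9–0.
Ember vs Dumpling House: Ember is ranked higher on 0 ballots, Dumpling House on 9. Dumpling House wins 9–0.
Lantern–Harvest: Harvest 5–4.
Lantern vs Dumpling House: Dumpling House wins 5–4.
Harvest–Dumpling House: Harvest 5–4.
Ember loses to every other restaurant — it is the Condorcet loser.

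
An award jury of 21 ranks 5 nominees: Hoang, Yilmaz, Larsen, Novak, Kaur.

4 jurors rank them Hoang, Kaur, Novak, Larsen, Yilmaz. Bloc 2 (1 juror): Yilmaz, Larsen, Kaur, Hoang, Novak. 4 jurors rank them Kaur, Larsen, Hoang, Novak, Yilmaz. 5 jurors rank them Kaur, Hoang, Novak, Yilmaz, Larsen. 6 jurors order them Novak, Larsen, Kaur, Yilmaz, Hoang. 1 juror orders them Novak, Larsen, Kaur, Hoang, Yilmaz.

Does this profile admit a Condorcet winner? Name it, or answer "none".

Check each pair by majority over 21 ballots:
Hoang vs Yilmaz: Hoang wins 14–7.
Hoang vs Larsen: Hoang preferred on 4+5 = 9 ballots; Larsen wins 12–9.
Hoang vs Novak: Hoang preferred on 4+1+4+5 = 14 ballots; Hoang wins 14–7.
Hoang–Kaur: Kaur 17–4.
Yilmaz vs Larsen: Larsen wins 15–6.
Yilmaz vs Novak: 1 to 20, Novak.
Yilmaz vs Kaur: Yilmaz preferred on 1 ballot; Kaur wins 20–1.
Larsen vs Novak: Novak, 16–5.
Larsen vs Kaur: 8 to 13, Kaur.
Novak vs Kaur: 7 to 14, Kaur.
Kaur wins every pairwise contest, so Kaur is the Condorcet winner.

Kaur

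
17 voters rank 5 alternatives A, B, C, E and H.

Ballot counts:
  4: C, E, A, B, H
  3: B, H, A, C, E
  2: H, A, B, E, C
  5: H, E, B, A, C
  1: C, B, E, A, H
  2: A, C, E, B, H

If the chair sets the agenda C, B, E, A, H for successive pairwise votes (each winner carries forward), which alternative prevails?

Round 1: C vs B — 7–10, B advances.
Round 2: B vs E — 6–11, E advances.
Round 3: E vs A — 10–7, E advances.
Round 4: E vs H — 7–10, H advances.
The agenda winner is H.

H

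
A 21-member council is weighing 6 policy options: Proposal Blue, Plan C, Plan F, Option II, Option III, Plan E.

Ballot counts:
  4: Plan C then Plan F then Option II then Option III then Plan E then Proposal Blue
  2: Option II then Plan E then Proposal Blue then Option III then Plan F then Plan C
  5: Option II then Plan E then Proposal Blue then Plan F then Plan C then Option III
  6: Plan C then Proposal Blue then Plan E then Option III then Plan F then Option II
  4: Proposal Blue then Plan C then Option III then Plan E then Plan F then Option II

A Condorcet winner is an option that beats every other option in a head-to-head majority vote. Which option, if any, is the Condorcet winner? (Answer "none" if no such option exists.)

Head-to-head results (21 council members):
Proposal Blue–Plan C: Proposal Blue 11–10.
Proposal Blue vs Plan F: Proposal Blue, 17–4.
Proposal Blue–Option II: Option II 11–10.
Proposal Blue vs Option III: Proposal Blue wins 17–4.
Proposal Blue–Plan E: Plan E 11–10.
Plan C vs Plan F: Plan C wins 14–7.
Plan C vs Option II: Plan C wins 14–7.
Plan C–Option III: Plan C 19–2.
Plan C vs Plan E: Plan C, 14–7.
Plan F vs Option II: Plan F, 14–7.
Plan F vs Option III: Option III, 12–9.
Plan F–Plan E: Plan E 17–4.
Option II–Option III: Option II 11–10.
Option II–Plan E: Option II 11–10.
Option III vs Plan E: Plan E, 13–8.
Each option drops at least one matchup (Proposal Blue loses to Option II; Plan C loses to Proposal Blue; Plan F loses to Proposal Blue; Option II loses to Plan C; Option III loses to Proposal Blue; Plan E loses to Plan C); the cycle Proposal Blue beats Plan C beats Option II beats Proposal Blue rules out a Condorcet winner.

none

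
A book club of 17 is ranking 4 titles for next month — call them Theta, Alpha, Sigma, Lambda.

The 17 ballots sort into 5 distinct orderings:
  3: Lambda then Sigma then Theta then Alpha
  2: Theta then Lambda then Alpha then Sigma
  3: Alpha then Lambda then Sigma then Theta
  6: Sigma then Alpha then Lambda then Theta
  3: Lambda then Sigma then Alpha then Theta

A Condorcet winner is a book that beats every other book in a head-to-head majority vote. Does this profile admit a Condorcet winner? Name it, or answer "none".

none

Check each pair by majority over 17 ballots:
Theta vs Alpha: Alpha, 12–5.
Theta–Sigma: Sigma 15–2.
Theta vs Lambda: Lambda, 15–2.
Alpha–Sigma: Sigma 12–5.
Alpha vs Lambda: Alpha, 9–8.
Sigma vs Lambda: Lambda, 11–6.
Every book loses at least once (Theta loses to Alpha; Alpha loses to Sigma; Sigma loses to Lambda; Lambda loses to Alpha). The majority relation contains the cycle Alpha > Lambda > Sigma > Alpha, so there is no Condorcet winner.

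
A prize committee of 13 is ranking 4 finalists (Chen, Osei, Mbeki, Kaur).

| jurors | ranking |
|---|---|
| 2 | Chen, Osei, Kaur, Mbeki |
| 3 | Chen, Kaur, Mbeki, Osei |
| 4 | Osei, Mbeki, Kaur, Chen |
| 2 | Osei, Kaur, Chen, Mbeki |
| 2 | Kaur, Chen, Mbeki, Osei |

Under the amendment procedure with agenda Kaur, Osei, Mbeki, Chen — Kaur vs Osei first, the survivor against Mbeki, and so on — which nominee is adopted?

Chen

Round 1: Kaur vs Osei — 5–8, Osei advances.
Round 2: Osei vs Mbeki — 8–5, Osei advances.
Round 3: Osei vs Chen — 6–7, Chen advances.
The agenda winner is Chen.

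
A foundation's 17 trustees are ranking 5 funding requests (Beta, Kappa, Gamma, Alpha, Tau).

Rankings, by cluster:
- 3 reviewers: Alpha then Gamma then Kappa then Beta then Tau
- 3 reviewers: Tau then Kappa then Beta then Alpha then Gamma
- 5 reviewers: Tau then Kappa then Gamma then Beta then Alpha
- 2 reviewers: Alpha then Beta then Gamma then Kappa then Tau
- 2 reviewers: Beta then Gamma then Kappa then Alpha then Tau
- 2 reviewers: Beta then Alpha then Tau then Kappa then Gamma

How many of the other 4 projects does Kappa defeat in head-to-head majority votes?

Kappa against each rival (17 reviewers):
Kappa vs Beta: Kappa is ranked higher on 3+3+5 = 11 ballots, Beta on 6. Kappa wins 11–6.
Kappa–Gamma: Kappa 10–7.
Kappa vs Alpha: 3+5+2 = 10 for Kappa, 7 for Alpha — Kappa by 10–7.
Kappa vs Tau: Tau wins 10–7.
Kappa beats Beta, Gamma, Alpha; loses to Tau — 3 pairwise wins.

3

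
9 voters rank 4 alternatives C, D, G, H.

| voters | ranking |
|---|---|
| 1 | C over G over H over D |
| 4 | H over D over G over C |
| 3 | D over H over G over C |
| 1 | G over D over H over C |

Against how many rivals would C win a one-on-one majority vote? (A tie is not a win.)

C against each rival (9 voters):
C vs D: D, 8–1.
C–G: G 8–1.
C vs H: 1 to 8, H.
C beats no one; loses to D, G, H — 0 pairwise wins.

0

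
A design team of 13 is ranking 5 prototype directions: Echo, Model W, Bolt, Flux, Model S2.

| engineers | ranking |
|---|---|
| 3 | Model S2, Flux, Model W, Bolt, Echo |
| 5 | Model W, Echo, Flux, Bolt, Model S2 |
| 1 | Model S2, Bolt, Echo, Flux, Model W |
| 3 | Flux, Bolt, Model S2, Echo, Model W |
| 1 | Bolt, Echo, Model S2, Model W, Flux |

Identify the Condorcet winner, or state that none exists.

none

Head-to-head results (13 engineers):
Echo–Model W: Model W 8–5.
Echo vs Bolt: 5 to 8, Bolt.
Echo vs Flux: 7 to 6, Echo.
Echo vs Model S2: Model S2, 7–6.
Model W vs Bolt: Model W, 8–5.
Model W vs Flux: 6 to 7, Flux.
Model W vs Model S2: Model W is ranked higher on 5 ballots, Model S2 on 8. Model S2 wins 8–5.
Bolt vs Flux: Flux wins 11–2.
Bolt–Model S2: Bolt 9–4.
Flux vs Model S2: Flux is ranked higher on 5+3 = 8 ballots, Model S2 on 5. Flux wins 8–5.
No design is unbeaten: Echo loses to Model W; Model W loses to Flux; Bolt loses to Model W; Flux loses to Echo; Model S2 loses to Bolt. In particular Echo beats Flux beats Model W beats Echo is a majority cycle — no Condorcet winner exists.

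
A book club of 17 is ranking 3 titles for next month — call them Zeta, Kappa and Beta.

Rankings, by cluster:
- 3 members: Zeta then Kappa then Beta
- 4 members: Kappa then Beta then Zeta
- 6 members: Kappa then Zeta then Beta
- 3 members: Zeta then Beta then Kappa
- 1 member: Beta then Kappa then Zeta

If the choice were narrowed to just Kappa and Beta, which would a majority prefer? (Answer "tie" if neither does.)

Ballots ranking Kappa above Beta: 3 + 4 + 6 = 13.
Ballots ranking Beta above Kappa: 17 − 13 = 4.
Kappa wins the head-to-head 13–4.

Kappa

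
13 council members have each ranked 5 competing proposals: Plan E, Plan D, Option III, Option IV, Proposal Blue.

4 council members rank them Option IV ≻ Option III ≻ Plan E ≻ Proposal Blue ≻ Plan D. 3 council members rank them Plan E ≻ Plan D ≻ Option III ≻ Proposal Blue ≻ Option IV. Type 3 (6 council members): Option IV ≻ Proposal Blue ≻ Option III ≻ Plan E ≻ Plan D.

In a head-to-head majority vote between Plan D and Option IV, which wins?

Ballots ranking Plan D above Option IV: 3.
Ballots ranking Option IV above Plan D: 13 − 3 = 10.
Option IV wins the head-to-head 10–3.

Option IV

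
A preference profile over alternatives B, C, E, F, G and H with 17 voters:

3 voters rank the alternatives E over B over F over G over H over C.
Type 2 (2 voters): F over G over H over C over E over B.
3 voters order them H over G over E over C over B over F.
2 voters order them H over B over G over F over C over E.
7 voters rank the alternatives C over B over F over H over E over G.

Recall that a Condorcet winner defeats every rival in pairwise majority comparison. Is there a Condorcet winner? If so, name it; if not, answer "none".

none

Pairwise majorities:
B–C: C 12–5.
B–E: B 9–8.
B vs F: B wins 15–2.
B vs G: B wins 12–5.
B–H: B 10–7.
C–E: C 11–6.
C–F: C 10–7.
C vs G: G wins 10–7.
C–H: H 10–7.
E–F: F 11–6.
E–G: E 10–7.
E vs H: H, 14–3.
F vs G: F, 12–5.
F vs H: F wins 12–5.
G vs H: H, 12–5.
No alternative is unbeaten: B loses to C; C loses to G; E loses to B; F loses to B; G loses to B; H loses to B. In particular B → G → C → B is a majority cycle — no Condorcet winner exists.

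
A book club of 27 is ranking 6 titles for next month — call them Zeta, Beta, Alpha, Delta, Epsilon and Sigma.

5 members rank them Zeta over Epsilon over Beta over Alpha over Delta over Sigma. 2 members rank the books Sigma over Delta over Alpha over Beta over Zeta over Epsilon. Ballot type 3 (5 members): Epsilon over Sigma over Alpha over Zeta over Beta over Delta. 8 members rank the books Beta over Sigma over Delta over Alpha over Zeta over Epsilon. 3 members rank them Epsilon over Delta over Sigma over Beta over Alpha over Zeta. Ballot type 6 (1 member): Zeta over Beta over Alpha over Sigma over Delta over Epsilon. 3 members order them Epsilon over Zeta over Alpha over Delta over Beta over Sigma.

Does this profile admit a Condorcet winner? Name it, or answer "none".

none

Pairwise majorities:
Zeta vs Beta: Zeta, 14–13.
Zeta vs Alpha: Alpha wins 18–9.
Zeta–Delta: Zeta 14–13.
Zeta–Epsilon: Zeta 16–11.
Zeta vs Sigma: Sigma, 18–9.
Beta–Alpha: Beta 17–10.
Beta–Delta: Beta 19–8.
Beta vs Epsilon: Epsilon wins 16–11.
Beta vs Sigma: Beta wins 17–10.
Alpha vs Delta: Alpha, 14–13.
Alpha vs Epsilon: Epsilon wins 16–11.
Alpha vs Sigma: Sigma, 18–9.
Delta–Epsilon: Epsilon 16–11.
Delta vs Sigma: Sigma, 16–11.
Epsilon vs Sigma: Epsilon wins 16–11.
Each book drops at least one matchup (Zeta loses to Alpha; Beta loses to Zeta; Alpha loses to Beta; Delta loses to Zeta; Epsilon loses to Zeta; Sigma loses to Beta); the cycle Zeta → Beta → Alpha → Zeta rules out a Condorcet winner.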